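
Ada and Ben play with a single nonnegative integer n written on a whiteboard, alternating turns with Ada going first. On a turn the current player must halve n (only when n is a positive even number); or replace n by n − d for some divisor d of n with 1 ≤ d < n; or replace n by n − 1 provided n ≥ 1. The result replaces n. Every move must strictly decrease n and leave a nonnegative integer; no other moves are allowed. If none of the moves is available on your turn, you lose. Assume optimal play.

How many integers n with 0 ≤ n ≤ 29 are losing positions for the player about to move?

Label each position W (a win for the player to move) or L (a loss). A position with no legal move is L; any other position is W exactly when some move reaches an L, and L when every move reaches a W.
n=0: no move → L
n=1: reaches L-position 0 → W
n=2: only reaches 1(W), which is W → L
n=3: reaches L-position 2 → W
n=4: reaches L-position 2 → W
n=5: only reaches 4(W), which is W → L
n=6: reaches L-position 5 → W
n=7: only reaches 6(W), which is W → L
n=8: reaches L-position 7 → W
n=9: only reaches 6(W), 8(W), all W → L
n=10: reaches L-position 5 → W
n=11: only reaches 10(W), which is W → L
n=12: reaches L-position 9 → W
n=13: only reaches 12(W), which is W → L
n=14: reaches L-position 7 → W
n=15: only reaches 10(W), 12(W), 14(W), all W → L
n=16: reaches L-position 15 → W
n=17: only reaches 16(W), which is W → L
n=18: reaches L-position 9 → W
n=19: only reaches 18(W), which is W → L
n=20: reaches L-position 15 → W
n=21: only reaches 14(W), 18(W), 20(W), all W → L
n=22: reaches L-position 11 → W
n=23: only reaches 22(W), which is W → L
n=24: reaches L-position 21 → W
n=25: only reaches 20(W), 24(W), all W → L
n=26: reaches L-position 13 → W
n=27: only reaches 18(W), 24(W), 26(W), all W → L
n=28: reaches L-position 21 → W
n=29: only reaches 28(W), which is W → L
L entries with 0 ≤ n ≤ 29: n = 0, 2, 5, 7, 9, 11, 13, 15, 17, 19, 21, 23, 25, 27, 29; that makes 15.

15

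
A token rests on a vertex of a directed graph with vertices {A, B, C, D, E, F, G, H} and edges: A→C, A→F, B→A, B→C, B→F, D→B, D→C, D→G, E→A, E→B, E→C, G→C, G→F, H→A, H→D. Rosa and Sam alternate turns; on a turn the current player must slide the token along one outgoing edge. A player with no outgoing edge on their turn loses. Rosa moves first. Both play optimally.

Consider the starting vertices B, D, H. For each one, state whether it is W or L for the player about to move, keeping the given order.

B: W, D: W, H: L

Compute win/loss labels from the base case upward. A position with no move is L. Any other position is W if it can reach an L in one move, else L.
Every edge goes from a vertex to one that appears earlier in the order F, C, A, B, G, D, E, H, so processing vertices in that order labels each vertex after all of its successors.
F: no outgoing edge → L
C: no outgoing edge → L
A: →C(L), so W
B: →C(L), so W
G: →C(L), so W
D: →C(L), so W
E: →C(L), so W
H: →D(W), A(W) — all W, so L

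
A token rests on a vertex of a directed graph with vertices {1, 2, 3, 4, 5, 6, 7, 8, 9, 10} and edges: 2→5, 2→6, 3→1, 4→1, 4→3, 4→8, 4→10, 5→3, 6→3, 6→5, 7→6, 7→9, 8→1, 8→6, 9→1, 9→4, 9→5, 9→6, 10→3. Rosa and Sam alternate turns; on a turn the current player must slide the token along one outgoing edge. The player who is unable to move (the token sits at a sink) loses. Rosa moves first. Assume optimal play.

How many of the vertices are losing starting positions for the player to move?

Label each position W (a win for the player to move) or L (a loss). A position with no legal move is L; any other position is W exactly when some move reaches an L, and L when every move reaches a W.
Every edge goes from a vertex to one that appears earlier in the order 1, 3, 10, 5, 6, 8, 2, 4, 9, 7, so processing vertices in that order labels each vertex after all of its successors.
1: no outgoing edge → L
3: reaches L-position 1 → W
10: only reaches 3(W), which is W → L
5: only reaches 3(W), which is W → L
6: reaches L-position 5 → W
8: reaches L-position 1 → W
2: reaches L-position 5 → W
4: reaches L-position 10 → W
9: reaches L-position 5 → W
7: only reaches 9(W), 6(W), all W → L
The L vertices are 1, 5, 7, 10; that is 4 in all.

4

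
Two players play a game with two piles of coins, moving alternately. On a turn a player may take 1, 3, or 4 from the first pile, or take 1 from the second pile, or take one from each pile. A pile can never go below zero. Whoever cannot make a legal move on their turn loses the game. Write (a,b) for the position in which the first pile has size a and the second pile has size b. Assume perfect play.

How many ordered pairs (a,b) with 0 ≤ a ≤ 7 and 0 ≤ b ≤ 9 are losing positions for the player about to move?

21

Use the standard recursion: the mover loses at a terminal position; elsewhere, the mover wins exactly when some move hands the opponent an L position.
Every move lowers a or b (never raises either), so fill the grid row by row in increasing a, and left to right within a row: each cell's successors are then already labelled.
      b=0  b=1  b=2  b=3  b=4  b=5  b=6  b=7  b=8  b=9
a=0:    L    W    L    W    L    W    L    W    L    W
a=1:    W    W    W    W    W    W    W    W    W    W
a=2:    L    W    L    W    L    W    L    W    L    W
a=3:    W    W    W    W    W    W    W    W    W    W
a=4:    W    L    W    L    W    L    W    L    W    L
a=5:    W    W    W    W    W    W    W    W    W    W
a=6:    W    L    W    L    W    L    W    L    W    L
a=7:    L    W    W    W    W    W    W    W    W    W
Cells with no legal move (terminal, hence L): (0,0).
The remaining L cells, each justified by listing all of its moves:
(0,2): →(0,1)(W) only, which is W, so L
(0,4): →(0,3)(W) only, which is W, so L
(0,6): →(0,5)(W) only, which is W, so L
(0,8): →(0,7)(W) only, which is W, so L
(2,0): →(1,0)(W) only, which is W, so L
(2,2): →(1,2)(W), (2,1)(W), (1,1)(W) — all W, so L
(2,4): →(1,4)(W), (2,3)(W), (1,3)(W) — all W, so L
(2,6): →(1,6)(W), (2,5)(W), (1,5)(W) — all W, so L
(2,8): →(1,8)(W), (2,7)(W), (1,7)(W) — all W, so L
(4,1): →(3,1)(W), (1,1)(W), (0,1)(W), (4,0)(W), (3,0)(W) — all W, so L
(4,3): →(3,3)(W), (1,3)(W), (0,3)(W), (4,2)(W), (3,2)(W) — all W, so L
(4,5): →(3,5)(W), (1,5)(W), (0,5)(W), (4,4)(W), (3,4)(W) — all W, so L
(4,7): →(3,7)(W), (1,7)(W), (0,7)(W), (4,6)(W), (3,6)(W) — all W, so L
(4,9): →(3,9)(W), (1,9)(W), (0,9)(W), (4,8)(W), (3,8)(W) — all W, so L
(6,1): →(5,1)(W), (3,1)(W), (2,1)(W), (6,0)(W), (5,0)(W) — all W, so L
(6,3): →(5,3)(W), (3,3)(W), (2,3)(W), (6,2)(W), (5,2)(W) — all W, so L
(6,5): →(5,5)(W), (3,5)(W), (2,5)(W), (6,4)(W), (5,4)(W) — all W, so L
(6,7): →(5,7)(W), (3,7)(W), (2,7)(W), (6,6)(W), (5,6)(W) — all W, so L
(6,9): →(5,9)(W), (3,9)(W), (2,9)(W), (6,8)(W), (5,8)(W) — all W, so L
(7,0): →(6,0)(W), (4,0)(W), (3,0)(W) — all W, so L
Every other cell has at least one move into one of the L cells above, so it is W.
L cells per row: a=0: 5, a=1: 0, a=2: 5, a=3: 0, a=4: 5, a=5: 0, a=6: 5, a=7: 1; total 21.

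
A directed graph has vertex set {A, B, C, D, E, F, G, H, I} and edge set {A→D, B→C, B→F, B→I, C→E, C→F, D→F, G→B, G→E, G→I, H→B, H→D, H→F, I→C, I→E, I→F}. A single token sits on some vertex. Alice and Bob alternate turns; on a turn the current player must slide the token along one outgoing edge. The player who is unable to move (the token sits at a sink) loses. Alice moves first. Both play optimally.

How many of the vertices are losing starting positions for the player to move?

Compute win/loss labels from the base case upward. A position with no move is L. Any other position is W if it can reach an L in one move, else L.
Every edge goes from a vertex to one that appears earlier in the order E, F, C, I, B, D, A, G, H, so processing vertices in that order labels each vertex after all of its successors.
E: no outgoing edge → L
F: no outgoing edge → L
C: W (go to F, an L position)
I: W (go to F, an L position)
B: W (go to F, an L position)
D: W (go to F, an L position)
A: L (sole option D(W) is W)
G: W (go to E, an L position)
H: W (go to F, an L position)
The L vertices are A, E, F; that is 3 in all.

3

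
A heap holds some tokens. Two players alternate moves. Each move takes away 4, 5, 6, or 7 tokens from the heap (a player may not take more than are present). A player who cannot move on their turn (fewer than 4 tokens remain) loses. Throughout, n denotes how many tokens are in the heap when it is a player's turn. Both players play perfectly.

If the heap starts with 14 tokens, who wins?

The second player wins.

Compute win/loss labels from the base case upward. A position with no move is L. Any other position is W if it can reach an L in one move, else L.
n=0: no move → L
n=1: no move → L
n=2: no move → L
n=3: no move → L
n=4: →0(L), so W
n=5: →1(L), so W
n=6: →2(L), so W
n=7: →3(L), so W
n=8: →3(L), so W
n=9: →3(L), so W
n=10: →3(L), so W
n=11: →7(W), 6(W), 5(W), 4(W) — all W, so L
n=12: →8(W), 7(W), 6(W), 5(W) — all W, so L
n=13: →9(W), 8(W), 7(W), 6(W) — all W, so L
n=14: →10(W), 9(W), 8(W), 7(W) — all W, so L
The starting position 14 is L: whatever the player to move does, the opponent receives a W position.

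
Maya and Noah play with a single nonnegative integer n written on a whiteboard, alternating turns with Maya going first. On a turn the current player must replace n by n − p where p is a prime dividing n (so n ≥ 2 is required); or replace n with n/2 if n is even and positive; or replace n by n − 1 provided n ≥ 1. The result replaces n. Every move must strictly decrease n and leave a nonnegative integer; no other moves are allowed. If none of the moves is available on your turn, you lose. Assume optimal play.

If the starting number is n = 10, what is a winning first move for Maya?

Move to 9.

Classify positions by backward induction: terminal positions (no move available) are L. From any other position, the mover wins iff some move reaches an L.
n=0: no move → L
n=1: reaches L-position 0 → W
n=2: reaches L-position 0 → W
n=3: reaches L-position 0 → W
n=4: only reaches 2(W), 3(W), all W → L
n=5: reaches L-position 0 → W
n=6: reaches L-position 4 → W
n=7: reaches L-position 0 → W
n=8: reaches L-position 4 → W
n=9: only reaches 6(W), 8(W), all W → L
n=10: reaches L-position 9 → W
From 10, the L positions reachable in one move are: 9.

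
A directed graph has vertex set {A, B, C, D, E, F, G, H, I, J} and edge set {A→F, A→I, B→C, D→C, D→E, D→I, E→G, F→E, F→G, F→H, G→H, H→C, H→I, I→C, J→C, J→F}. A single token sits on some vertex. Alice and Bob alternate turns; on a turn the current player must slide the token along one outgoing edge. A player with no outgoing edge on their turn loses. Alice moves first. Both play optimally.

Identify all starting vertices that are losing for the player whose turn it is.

A, C, G

Use the standard recursion: the mover loses at a terminal position; elsewhere, the mover wins exactly when some move hands the opponent an L position.
Every edge goes from a vertex to one that appears earlier in the order C, B, I, H, G, E, F, J, A, D, so processing vertices in that order labels each vertex after all of its successors.
C: no outgoing edge → L
B: can move to C, which is L ⇒ W
I: can move to C, which is L ⇒ W
H: can move to C, which is L ⇒ W
G: the only move is to H(W), a W ⇒ L
E: can move to G, which is L ⇒ W
F: can move to G, which is L ⇒ W
J: can move to C, which is L ⇒ W
A: moves to F(W), I(W); every one is W ⇒ L
D: can move to C, which is L ⇒ W
The losing starting vertices are exactly the entries labelled L in this table (3 of them).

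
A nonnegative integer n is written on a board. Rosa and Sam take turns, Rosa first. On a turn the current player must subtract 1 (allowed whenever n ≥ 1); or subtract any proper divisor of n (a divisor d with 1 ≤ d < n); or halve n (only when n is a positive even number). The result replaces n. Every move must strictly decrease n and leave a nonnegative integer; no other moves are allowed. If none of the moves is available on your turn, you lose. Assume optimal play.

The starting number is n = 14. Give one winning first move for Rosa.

Move to 7.

Use the standard recursion: the mover loses at a terminal position; elsewhere, the mover wins exactly when some move hands the opponent an L position.
n=0: no move → L
n=1: W (go to 0, an L position)
n=2: L (sole option 1(W) is W)
n=3: W (go to 2, an L position)
n=4: W (go to 2, an L position)
n=5: L (sole option 4(W) is W)
n=6: W (go to 5, an L position)
n=7: L (sole option 6(W) is W)
n=8: W (go to 7, an L position)
n=9: L (options 6(W), 8(W) are all W)
n=10: W (go to 5, an L position)
n=11: L (sole option 10(W) is W)
n=12: W (go to 9, an L position)
n=13: L (sole option 12(W) is W)
n=14: W (go to 7, an L position)
From 14, the L positions reachable in one move are: 7, 13. Any move reaching one of these is winning.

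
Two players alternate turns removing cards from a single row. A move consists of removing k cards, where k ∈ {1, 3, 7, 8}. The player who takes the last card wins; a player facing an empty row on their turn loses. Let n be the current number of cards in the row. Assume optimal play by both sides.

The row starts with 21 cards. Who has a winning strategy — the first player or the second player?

Positions with no move are L. A position that does have a move is losing for the player to move precisely when every available move leads to a winning position for the opponent. Fill in the labels:
n=0: no move → L
n=1: can move to 0, which is L ⇒ W
n=2: the only move is to 1(W), a W ⇒ L
n=3: can move to 2, which is L ⇒ W
n=4: moves to 3(W), 1(W); every one is W ⇒ L
n=5: can move to 4, which is L ⇒ W
n=6: moves to 5(W), 3(W); every one is W ⇒ L
n=7: can move to 6, which is L ⇒ W
n=8: can move to 0, which is L ⇒ W
n=9: can move to 6, which is L ⇒ W
n=10: can move to 2, which is L ⇒ W
n=11: can move to 4, which is L ⇒ W
n=12: can move to 4, which is L ⇒ W
n=13: can move to 6, which is L ⇒ W
n=14: can move to 6, which is L ⇒ W
n=15: moves to 14(W), 12(W), 8(W), 7(W); every one is W ⇒ L
n=16: can move to 15, which is L ⇒ W
n=17: moves to 16(W), 14(W), 10(W), 9(W); every one is W ⇒ L
n=18: can move to 17, which is L ⇒ W
n=19: moves to 18(W), 16(W), 12(W), 11(W); every one is W ⇒ L
n=20: can move to 19, which is L ⇒ W
n=21: moves to 20(W), 18(W), 14(W), 13(W); every one is W ⇒ L
Every move from 21 reaches a W position, so the mover loses.

The second player wins.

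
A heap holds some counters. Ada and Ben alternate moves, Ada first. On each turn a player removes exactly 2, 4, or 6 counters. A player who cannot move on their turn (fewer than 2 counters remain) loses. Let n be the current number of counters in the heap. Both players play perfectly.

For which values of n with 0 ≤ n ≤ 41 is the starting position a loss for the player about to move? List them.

0, 1, 8, 9, 16, 17, 24, 25, 32, 33, 40, 41

Build the W/L table. Terminal = L. A non-terminal position is W if it has a move to some L; otherwise it is L.
n=0: no move → L
n=1: no move → L
n=2: reaches L-position 0 → W
n=3: reaches L-position 1 → W
n=4: reaches L-position 0 → W
n=5: reaches L-position 1 → W
n=6: reaches L-position 0 → W
n=7: reaches L-position 1 → W
n=8: only reaches 6(W), 4(W), 2(W), all W → L
n=9: only reaches 7(W), 5(W), 3(W), all W → L
n=10: reaches L-position 8 → W
n=11: reaches L-position 9 → W
n=12: reaches L-position 8 → W
n=13: reaches L-position 9 → W
n=14: reaches L-position 8 → W
n=15: reaches L-position 9 → W
n=16: only reaches 14(W), 12(W), 10(W), all W → L
n=17: only reaches 15(W), 13(W), 11(W), all W → L
n=18: reaches L-position 16 → W
n=19: reaches L-position 17 → W
n=20: reaches L-position 16 → W
n=21: reaches L-position 17 → W
n=22: reaches L-position 16 → W
n=23: reaches L-position 17 → W
n=24: only reaches 22(W), 20(W), 18(W), all W → L
n=25: only reaches 23(W), 21(W), 19(W), all W → L
n=26: reaches L-position 24 → W
n=27: reaches L-position 25 → W
n=28: reaches L-position 24 → W
n=29: reaches L-position 25 → W
n=30: reaches L-position 24 → W
n=31: reaches L-position 25 → W
n=32: only reaches 30(W), 28(W), 26(W), all W → L
n=33: only reaches 31(W), 29(W), 27(W), all W → L
n=34: reaches L-position 32 → W
n=35: reaches L-position 33 → W
n=36: reaches L-position 32 → W
n=37: reaches L-position 33 → W
n=38: reaches L-position 32 → W
n=39: reaches L-position 33 → W
n=40: only reaches 38(W), 36(W), 34(W), all W → L
n=41: only reaches 39(W), 37(W), 35(W), all W → L
Reading off the rows marked L gives the requested list; there are 12 such values of n.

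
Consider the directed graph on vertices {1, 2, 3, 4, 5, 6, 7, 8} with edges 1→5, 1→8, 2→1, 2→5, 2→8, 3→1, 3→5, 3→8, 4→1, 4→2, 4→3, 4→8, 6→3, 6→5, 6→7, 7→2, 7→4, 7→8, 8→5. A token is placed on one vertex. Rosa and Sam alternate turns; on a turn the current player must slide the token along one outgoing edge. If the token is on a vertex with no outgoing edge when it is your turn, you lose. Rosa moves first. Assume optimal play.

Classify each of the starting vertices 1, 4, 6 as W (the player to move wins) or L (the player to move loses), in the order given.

1: W, 4: L, 6: W

Work bottom-up. With no move the player to move loses. Otherwise the position is W if at least one move leads to an L position for the opponent, and L if every move leads to a W.
Every edge goes from a vertex to one that appears earlier in the order 5, 8, 1, 2, 3, 4, 7, 6, so processing vertices in that order labels each vertex after all of its successors.
5: no outgoing edge → L
8: can move to 5, which is L ⇒ W
1: can move to 5, which is L ⇒ W
2: can move to 5, which is L ⇒ W
3: can move to 5, which is L ⇒ W
4: moves to 3(W), 2(W), 1(W), 8(W); every one is W ⇒ L
7: can move to 4, which is L ⇒ W
6: can move to 5, which is L ⇒ W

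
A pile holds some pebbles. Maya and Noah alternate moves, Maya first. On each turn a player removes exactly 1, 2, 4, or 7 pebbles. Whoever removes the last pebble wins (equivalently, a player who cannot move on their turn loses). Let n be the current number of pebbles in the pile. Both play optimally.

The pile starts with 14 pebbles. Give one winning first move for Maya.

Remove 2, leaving 12.

Label each position W (a win for the player to move) or L (a loss). A position with no legal move is L; any other position is W exactly when some move reaches an L, and L when every move reaches a W.
n=0: no move → L
n=1: W (go to 0, an L position)
n=2: W (go to 0, an L position)
n=3: L (options 2(W), 1(W) are all W)
n=4: W (go to 3, an L position)
n=5: W (go to 3, an L position)
n=6: L (options 5(W), 4(W), 2(W) are all W)
n=7: W (go to 6, an L position)
n=8: W (go to 6, an L position)
n=9: L (options 8(W), 7(W), 5(W), 2(W) are all W)
n=10: W (go to 9, an L position)
n=11: W (go to 9, an L position)
n=12: L (options 11(W), 10(W), 8(W), 5(W) are all W)
n=13: W (go to 12, an L position)
n=14: W (go to 12, an L position)
From 14, the L positions reachable in one move are: 12.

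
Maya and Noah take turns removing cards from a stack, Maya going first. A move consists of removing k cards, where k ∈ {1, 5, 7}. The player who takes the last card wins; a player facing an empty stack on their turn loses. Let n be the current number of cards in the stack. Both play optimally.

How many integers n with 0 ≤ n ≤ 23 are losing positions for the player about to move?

Compute win/loss labels from the base case upward. A position with no move is L. Any other position is W if it can reach an L in one move, else L.
n=0: no move → L
n=1: can move to 0, which is L ⇒ W
n=2: the only move is to 1(W), a W ⇒ L
n=3: can move to 2, which is L ⇒ W
n=4: the only move is to 3(W), a W ⇒ L
n=5: can move to 4, which is L ⇒ W
n=6: moves to 5(W), 1(W); every one is W ⇒ L
n=7: can move to 6, which is L ⇒ W
n=8: moves to 7(W), 3(W), 1(W); every one is W ⇒ L
n=9: can move to 8, which is L ⇒ W
n=10: moves to 9(W), 5(W), 3(W); every one is W ⇒ L
n=11: can move to 10, which is L ⇒ W
n=12: moves to 11(W), 7(W), 5(W); every one is W ⇒ L
n=13: can move to 12, which is L ⇒ W
n=14: moves to 13(W), 9(W), 7(W); every one is W ⇒ L
n=15: can move to 14, which is L ⇒ W
n=16: moves to 15(W), 11(W), 9(W); every one is W ⇒ L
n=17: can move to 16, which is L ⇒ W
n=18: moves to 17(W), 13(W), 11(W); every one is W ⇒ L
n=19: can move to 18, which is L ⇒ W
n=20: moves to 19(W), 15(W), 13(W); every one is W ⇒ L
n=21: can move to 20, which is L ⇒ W
n=22: moves to 21(W), 17(W), 15(W); every one is W ⇒ L
n=23: can move to 22, which is L ⇒ W
L entries with 0 ≤ n ≤ 23: n = 0, 2, 4, 6, 8, 10, 12, 14, 16, 18, 20, 22; that makes 12.

12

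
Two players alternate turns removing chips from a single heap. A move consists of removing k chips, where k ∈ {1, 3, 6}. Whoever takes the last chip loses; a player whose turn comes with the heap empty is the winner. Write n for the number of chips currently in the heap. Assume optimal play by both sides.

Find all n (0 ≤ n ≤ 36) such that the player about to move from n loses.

Classify positions by backward induction: terminal positions (no move available) are W. From any other position, the mover wins iff some move reaches an L.
n=0: no move; the opponent has just taken the last chip and therefore loses → W
n=1: the only move is to 0(W), a W ⇒ L
n=2: can move to 1, which is L ⇒ W
n=3: moves to 2(W), 0(W); every one is W ⇒ L
n=4: can move to 3, which is L ⇒ W
n=5: moves to 4(W), 2(W); every one is W ⇒ L
n=6: can move to 5, which is L ⇒ W
n=7: can move to 1, which is L ⇒ W
n=8: can move to 5, which is L ⇒ W
n=9: can move to 3, which is L ⇒ W
n=10: moves to 9(W), 7(W), 4(W); every one is W ⇒ L
n=11: can move to 10, which is L ⇒ W
n=12: moves to 11(W), 9(W), 6(W); every one is W ⇒ L
n=13: can move to 12, which is L ⇒ W
n=14: moves to 13(W), 11(W), 8(W); every one is W ⇒ L
n=15: can move to 14, which is L ⇒ W
n=16: can move to 10, which is L ⇒ W
n=17: can move to 14, which is L ⇒ W
n=18: can move to 12, which is L ⇒ W
n=19: moves to 18(W), 16(W), 13(W); every one is W ⇒ L
n=20: can move to 19, which is L ⇒ W
n=21: moves to 20(W), 18(W), 15(W); every one is W ⇒ L
n=22: can move to 21, which is L ⇒ W
n=23: moves to 22(W), 20(W), 17(W); every one is W ⇒ L
n=24: can move to 23, which is L ⇒ W
n=25: can move to 19, which is L ⇒ W
n=26: can move to 23, which is L ⇒ W
n=27: can move to 21, which is L ⇒ W
n=28: moves to 27(W), 25(W), 22(W); every one is W ⇒ L
n=29: can move to 28, which is L ⇒ W
n=30: moves to 29(W), 27(W), 24(W); every one is W ⇒ L
n=31: can move to 30, which is L ⇒ W
n=32: moves to 31(W), 29(W), 26(W); every one is W ⇒ L
n=33: can move to 32, which is L ⇒ W
n=34: can move to 28, which is L ⇒ W
n=35: can move to 32, which is L ⇒ W
n=36: can move to 30, which is L ⇒ W
The losing starting values of n are exactly the entries labelled L in this table (12 of them).

1, 3, 5, 10, 12, 14, 19, 21, 23, 28, 30, 32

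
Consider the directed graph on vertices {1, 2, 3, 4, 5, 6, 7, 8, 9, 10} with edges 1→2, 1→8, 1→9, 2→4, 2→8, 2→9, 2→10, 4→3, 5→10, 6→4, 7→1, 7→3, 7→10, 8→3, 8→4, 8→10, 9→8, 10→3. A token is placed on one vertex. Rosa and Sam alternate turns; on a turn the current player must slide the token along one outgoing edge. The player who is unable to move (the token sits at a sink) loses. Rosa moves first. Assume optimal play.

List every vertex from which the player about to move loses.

3, 5, 6, 9

Label each position W (a win for the player to move) or L (a loss). A position with no legal move is L; any other position is W exactly when some move reaches an L, and L when every move reaches a W.
Every edge goes from a vertex to one that appears earlier in the order 3, 4, 10, 8, 9, 2, 1, 5, 7, 6, so processing vertices in that order labels each vertex after all of its successors.
3: no outgoing edge → L
4: can move to 3, which is L ⇒ W
10: can move to 3, which is L ⇒ W
8: can move to 3, which is L ⇒ W
9: the only move is to 8(W), a W ⇒ L
2: can move to 9, which is L ⇒ W
1: can move to 9, which is L ⇒ W
5: the only move is to 10(W), a W ⇒ L
7: can move to 3, which is L ⇒ W
6: the only move is to 4(W), a W ⇒ L
Reading off the rows marked L gives the requested list; there are 4 such vertices.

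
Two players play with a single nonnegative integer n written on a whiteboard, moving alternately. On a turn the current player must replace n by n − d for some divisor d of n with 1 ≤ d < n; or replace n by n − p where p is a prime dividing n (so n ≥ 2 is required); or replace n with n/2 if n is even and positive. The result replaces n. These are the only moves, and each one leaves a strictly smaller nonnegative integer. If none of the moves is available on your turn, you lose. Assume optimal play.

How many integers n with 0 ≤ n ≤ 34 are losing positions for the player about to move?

8

Build the W/L table. Terminal = L. A non-terminal position is W if it has a move to some L; otherwise it is L.
n=0: no move → L
n=1: no move → L
n=2: can move to 0, which is L ⇒ W
n=3: can move to 0, which is L ⇒ W
n=4: moves to 2(W), 3(W); every one is W ⇒ L
n=5: can move to 0, which is L ⇒ W
n=6: can move to 4, which is L ⇒ W
n=7: can move to 0, which is L ⇒ W
n=8: can move to 4, which is L ⇒ W
n=9: moves to 6(W), 8(W); every one is W ⇒ L
n=10: can move to 9, which is L ⇒ W
n=11: can move to 0, which is L ⇒ W
n=12: can move to 9, which is L ⇒ W
n=13: can move to 0, which is L ⇒ W
n=14: moves to 7(W), 12(W), 13(W); every one is W ⇒ L
n=15: can move to 14, which is L ⇒ W
n=16: can move to 14, which is L ⇒ W
n=17: can move to 0, which is L ⇒ W
n=18: can move to 9, which is L ⇒ W
n=19: can move to 0, which is L ⇒ W
n=20: moves to 10(W), 15(W), 16(W), 18(W), 19(W); every one is W ⇒ L
n=21: can move to 14, which is L ⇒ W
n=22: can move to 20, which is L ⇒ W
n=23: can move to 0, which is L ⇒ W
n=24: can move to 20, which is L ⇒ W
n=25: can move to 20, which is L ⇒ W
n=26: moves to 13(W), 24(W), 25(W); every one is W ⇒ L
n=27: can move to 26, which is L ⇒ W
n=28: can move to 14, which is L ⇒ W
n=29: can move to 0, which is L ⇒ W
n=30: can move to 20, which is L ⇒ W
n=31: can move to 0, which is L ⇒ W
n=32: moves to 16(W), 24(W), 28(W), 30(W), 31(W); every one is W ⇒ L
n=33: can move to 32, which is L ⇒ W
n=34: can move to 32, which is L ⇒ W
L entries with 0 ≤ n ≤ 34: n = 0, 1, 4, 9, 14, 20, 26, 32; that makes 8.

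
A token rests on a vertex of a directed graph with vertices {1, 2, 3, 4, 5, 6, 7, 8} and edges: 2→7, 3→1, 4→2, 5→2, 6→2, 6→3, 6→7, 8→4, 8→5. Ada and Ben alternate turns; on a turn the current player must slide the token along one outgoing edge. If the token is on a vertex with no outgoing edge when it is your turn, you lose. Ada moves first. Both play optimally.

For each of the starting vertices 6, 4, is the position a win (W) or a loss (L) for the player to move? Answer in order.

Positions with no move are L. A position that does have a move is losing for the player to move precisely when every available move leads to a winning position for the opponent. Fill in the labels:
Every edge goes from a vertex to one that appears earlier in the order 1, 7, 2, 4, 3, 5, 8, 6, so processing vertices in that order labels each vertex after all of its successors.
1: no outgoing edge → L
7: no outgoing edge → L
2: →7(L), so W
4: →2(W) only, which is W, so L
3: →1(L), so W
5: →2(W) only, which is W, so L
8: →5(L), so W
6: →7(L), so W

6: W, 4: L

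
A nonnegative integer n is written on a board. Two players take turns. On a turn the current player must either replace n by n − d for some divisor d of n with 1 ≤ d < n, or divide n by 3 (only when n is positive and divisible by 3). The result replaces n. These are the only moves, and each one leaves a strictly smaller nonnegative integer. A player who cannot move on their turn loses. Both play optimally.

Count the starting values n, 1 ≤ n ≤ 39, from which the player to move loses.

Classify positions by backward induction: terminal positions (no move available) are L. From any other position, the mover wins iff some move reaches an L.
n=0: no move → L
n=1: no move → L
n=2: reaches L-position 1 → W
n=3: reaches L-position 1 → W
n=4: only reaches 2(W), 3(W), all W → L
n=5: reaches L-position 4 → W
n=6: reaches L-position 4 → W
n=7: only reaches 6(W), which is W → L
n=8: reaches L-position 4 → W
n=9: only reaches 3(W), 6(W), 8(W), all W → L
n=10: reaches L-position 9 → W
n=11: only reaches 10(W), which is W → L
n=12: reaches L-position 4 → W
n=13: only reaches 12(W), which is W → L
n=14: reaches L-position 7 → W
n=15: only reaches 5(W), 10(W), 12(W), 14(W), all W → L
n=16: reaches L-position 15 → W
n=17: only reaches 16(W), which is W → L
n=18: reaches L-position 9 → W
n=19: only reaches 18(W), which is W → L
n=20: reaches L-position 15 → W
n=21: reaches L-position 7 → W
n=22: reaches L-position 11 → W
n=23: only reaches 22(W), which is W → L
n=24: reaches L-position 23 → W
n=25: only reaches 20(W), 24(W), all W → L
n=26: reaches L-position 13 → W
n=27: reaches L-position 9 → W
n=28: only reaches 14(W), 21(W), 24(W), 26(W), 27(W), all W → L
n=29: reaches L-position 28 → W
n=30: reaches L-position 15 → W
n=31: only reaches 30(W), which is W → L
n=32: reaches L-position 28 → W
n=33: reaches L-position 11 → W
n=34: reaches L-position 17 → W
n=35: reaches L-position 28 → W
n=36: only reaches 12(W), 18(W), 24(W), 27(W), 30(W), 32(W), 33(W), 34(W), 35(W), all W → L
n=37: reaches L-position 36 → W
n=38: reaches L-position 19 → W
n=39: reaches L-position 13 → W
L entries with 1 ≤ n ≤ 39 (n=0 is outside the asked range and is not counted): n = 1, 4, 7, 9, 11, 13, 15, 17, 19, 23, 25, 28, 31, 36; that makes 14.

14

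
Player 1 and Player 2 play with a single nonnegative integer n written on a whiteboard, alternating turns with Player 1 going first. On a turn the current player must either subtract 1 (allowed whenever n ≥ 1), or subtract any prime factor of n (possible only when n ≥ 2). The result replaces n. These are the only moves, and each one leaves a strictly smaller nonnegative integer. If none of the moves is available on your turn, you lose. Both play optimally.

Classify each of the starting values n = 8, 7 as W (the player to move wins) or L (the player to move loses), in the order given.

Use the standard recursion: the mover loses at a terminal position; elsewhere, the mover wins exactly when some move hands the opponent an L position.
n=0: no move → L
n=1: reaches L-position 0 → W
n=2: reaches L-position 0 → W
n=3: reaches L-position 0 → W
n=4: only reaches 2(W), 3(W), all W → L
n=5: reaches L-position 0 → W
n=6: reaches L-position 4 → W
n=7: reaches L-position 0 → W
n=8: only reaches 6(W), 7(W), all W → L

8: L, 7: W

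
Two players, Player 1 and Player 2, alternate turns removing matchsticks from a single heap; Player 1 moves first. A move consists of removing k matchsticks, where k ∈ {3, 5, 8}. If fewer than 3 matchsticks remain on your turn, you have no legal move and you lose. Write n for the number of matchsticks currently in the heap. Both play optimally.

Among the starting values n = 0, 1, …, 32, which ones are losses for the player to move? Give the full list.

Classify positions by backward induction: terminal positions (no move available) are L. From any other position, the mover wins iff some move reaches an L.
n=0: no move → L
n=1: no move → L
n=2: no move → L
n=3: →0(L), so W
n=4: →1(L), so W
n=5: →2(L), so W
n=6: →1(L), so W
n=7: →2(L), so W
n=8: →0(L), so W
n=9: →1(L), so W
n=10: →2(L), so W
n=11: →8(W), 6(W), 3(W) — all W, so L
n=12: →9(W), 7(W), 4(W) — all W, so L
n=13: →10(W), 8(W), 5(W) — all W, so L
n=14: →11(L), so W
n=15: →12(L), so W
n=16: →13(L), so W
n=17: →12(L), so W
n=18: →13(L), so W
n=19: →11(L), so W
n=20: →12(L), so W
n=21: →13(L), so W
n=22: →19(W), 17(W), 14(W) — all W, so L
n=23: →20(W), 18(W), 15(W) — all W, so L
n=24: →21(W), 19(W), 16(W) — all W, so L
n=25: →22(L), so W
n=26: →23(L), so W
n=27: →24(L), so W
n=28: →23(L), so W
n=29: →24(L), so W
n=30: →22(L), so W
n=31: →23(L), so W
n=32: →24(L), so W
Reading off the rows marked L gives the requested list; there are 9 such values of n.

0, 1, 2, 11, 12, 13, 22, 23, 24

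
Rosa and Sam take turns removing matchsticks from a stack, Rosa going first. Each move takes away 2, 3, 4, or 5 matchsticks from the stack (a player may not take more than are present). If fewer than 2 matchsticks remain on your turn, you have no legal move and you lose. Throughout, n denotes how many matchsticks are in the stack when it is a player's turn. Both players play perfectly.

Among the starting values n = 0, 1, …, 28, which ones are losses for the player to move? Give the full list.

0, 1, 7, 8, 14, 15, 21, 22, 28

Classify positions by backward induction: terminal positions (no move available) are L. From any other position, the mover wins iff some move reaches an L.
n=0: no move → L
n=1: no move → L
n=2: →0(L), so W
n=3: →1(L), so W
n=4: →1(L), so W
n=5: →1(L), so W
n=6: →1(L), so W
n=7: →5(W), 4(W), 3(W), 2(W) — all W, so L
n=8: →6(W), 5(W), 4(W), 3(W) — all W, so L
n=9: →7(L), so W
n=10: →8(L), so W
n=11: →8(L), so W
n=12: →8(L), so W
n=13: →8(L), so W
n=14: →12(W), 11(W), 10(W), 9(W) — all W, so L
n=15: →13(W), 12(W), 11(W), 10(W) — all W, so L
n=16: →14(L), so W
n=17: →15(L), so W
n=18: →15(L), so W
n=19: →15(L), so W
n=20: →15(L), so W
n=21: →19(W), 18(W), 17(W), 16(W) — all W, so L
n=22: →20(W), 19(W), 18(W), 17(W) — all W, so L
n=23: →21(L), so W
n=24: →22(L), so W
n=25: →22(L), so W
n=26: →22(L), so W
n=27: →22(L), so W
n=28: →26(W), 25(W), 24(W), 23(W) — all W, so L
The losing starting values of n are exactly the entries labelled L in this table (9 of them).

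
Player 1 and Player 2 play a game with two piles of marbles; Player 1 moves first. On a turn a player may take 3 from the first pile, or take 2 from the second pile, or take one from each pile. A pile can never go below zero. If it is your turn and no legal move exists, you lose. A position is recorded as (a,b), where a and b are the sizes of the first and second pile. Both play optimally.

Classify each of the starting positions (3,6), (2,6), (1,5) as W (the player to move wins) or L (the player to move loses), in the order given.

(3,6): L, (2,6): L, (1,5): W

Label each position W (a win for the player to move) or L (a loss). A position with no legal move is L; any other position is W exactly when some move reaches an L, and L when every move reaches a W.
No move ever increases a pile, so every position that can arise here has a ≤ 3 and b ≤ 6; it is enough to label the cells with 0 ≤ a ≤ 3 and 0 ≤ b ≤ 6.
Every move lowers a or b (never raises either), so fill the grid row by row in increasing a, and left to right within a row: each cell's successors are then already labelled.
      b=0  b=1  b=2  b=3  b=4  b=5  b=6
a=0:    L    L    W    W    L    L    W
a=1:    L    W    W    L    L    W    W
a=2:    L    W    W    L    W    W    L
a=3:    W    W    L    L    W    W    L
Cells with no legal move (terminal, hence L): (0,0), (0,1), (1,0), (2,0).
The remaining L cells, each justified by listing all of its moves:
(0,4): L (sole option (0,2)(W) is W)
(0,5): L (sole option (0,3)(W) is W)
(1,3): L (options (1,1)(W), (0,2)(W) are all W)
(1,4): L (options (1,2)(W), (0,3)(W) are all W)
(2,3): L (options (2,1)(W), (1,2)(W) are all W)
(2,6): L (options (2,4)(W), (1,5)(W) are all W)
(3,2): L (options (0,2)(W), (3,0)(W), (2,1)(W) are all W)
(3,3): L (options (0,3)(W), (3,1)(W), (2,2)(W) are all W)
(3,6): L (options (0,6)(W), (3,4)(W), (2,5)(W) are all W)
Every other cell has at least one move into one of the L cells above, so it is W.
(3,6): one of the L cells justified above, so L
(2,6): one of the L cells justified above, so L
(1,5): the move to (1,3) reaches an L cell, so W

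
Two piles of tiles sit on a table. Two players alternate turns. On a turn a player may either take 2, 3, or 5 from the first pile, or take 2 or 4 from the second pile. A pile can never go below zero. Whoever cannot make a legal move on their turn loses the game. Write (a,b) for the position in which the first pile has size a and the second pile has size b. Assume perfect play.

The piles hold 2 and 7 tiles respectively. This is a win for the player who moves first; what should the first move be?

Work bottom-up. With no move the player to move loses. Otherwise the position is W if at least one move leads to an L position for the opponent, and L if every move leads to a W.
No move ever increases a pile, so every position that can arise here has a ≤ 2 and b ≤ 7; it is enough to label the cells with 0 ≤ a ≤ 2 and 0 ≤ b ≤ 7.
Every move lowers a or b (never raises either), so fill the grid row by row in increasing a, and left to right within a row: each cell's successors are then already labelled.
      b=0  b=1  b=2  b=3  b=4  b=5  b=6  b=7
a=0:    L    L    W    W    W    W    L    L
a=1:    L    L    W    W    W    W    L    L
a=2:    W    W    L    L    W    W    W    W
Cells with no legal move (terminal, hence L): (0,0), (0,1), (1,0), (1,1).
The remaining L cells, each justified by listing all of its moves:
(0,6): L (options (0,4)(W), (0,2)(W) are all W)
(0,7): L (options (0,5)(W), (0,3)(W) are all W)
(1,6): L (options (1,4)(W), (1,2)(W) are all W)
(1,7): L (options (1,5)(W), (1,3)(W) are all W)
(2,2): L (options (0,2)(W), (2,0)(W) are all W)
(2,3): L (options (0,3)(W), (2,1)(W) are all W)
Every other cell has at least one move into one of the L cells above, so it is W.
From (2,7), the L positions reachable in one move are: (0,7), (2,3). Any move reaching one of these is winning.

Move to (0,7).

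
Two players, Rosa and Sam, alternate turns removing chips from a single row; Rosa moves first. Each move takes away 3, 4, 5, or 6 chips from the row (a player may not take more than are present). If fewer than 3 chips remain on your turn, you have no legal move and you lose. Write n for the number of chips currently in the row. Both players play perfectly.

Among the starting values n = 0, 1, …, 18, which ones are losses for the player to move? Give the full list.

Work bottom-up. With no move the player to move loses. Otherwise the position is W if at least one move leads to an L position for the opponent, and L if every move leads to a W.
n=0: no move → L
n=1: no move → L
n=2: no move → L
n=3: reaches L-position 0 → W
n=4: reaches L-position 1 → W
n=5: reaches L-position 2 → W
n=6: reaches L-position 2 → W
n=7: reaches L-position 2 → W
n=8: reaches L-position 2 → W
n=9: only reaches 6(W), 5(W), 4(W), 3(W), all W → L
n=10: only reaches 7(W), 6(W), 5(W), 4(W), all W → L
n=11: only reaches 8(W), 7(W), 6(W), 5(W), all W → L
n=12: reaches L-position 9 → W
n=13: reaches L-position 10 → W
n=14: reaches L-position 11 → W
n=15: reaches L-position 11 → W
n=16: reaches L-position 11 → W
n=17: reaches L-position 11 → W
n=18: only reaches 15(W), 14(W), 13(W), 12(W), all W → L
Reading off the rows marked L gives the requested list; there are 7 such values of n.

0, 1, 2, 9, 10, 11, 18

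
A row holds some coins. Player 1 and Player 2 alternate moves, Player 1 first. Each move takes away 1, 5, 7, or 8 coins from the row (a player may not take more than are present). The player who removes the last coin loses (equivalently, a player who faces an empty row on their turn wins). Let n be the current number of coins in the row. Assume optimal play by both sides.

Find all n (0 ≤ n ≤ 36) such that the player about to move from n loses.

Work bottom-up. With no move the player to move wins. Otherwise the position is W if at least one move leads to an L position for the opponent, and L if every move leads to a W.
n=0: no move; the opponent has just taken the last coin and therefore loses → W
n=1: L (sole option 0(W) is W)
n=2: W (go to 1, an L position)
n=3: L (sole option 2(W) is W)
n=4: W (go to 3, an L position)
n=5: L (options 4(W), 0(W) are all W)
n=6: W (go to 5, an L position)
n=7: L (options 6(W), 2(W), 0(W) are all W)
n=8: W (go to 7, an L position)
n=9: W (go to 1, an L position)
n=10: W (go to 5, an L position)
n=11: W (go to 3, an L position)
n=12: W (go to 7, an L position)
n=13: W (go to 5, an L position)
n=14: W (go to 7, an L position)
n=15: W (go to 7, an L position)
n=16: L (options 15(W), 11(W), 9(W), 8(W) are all W)
n=17: W (go to 16, an L position)
n=18: L (options 17(W), 13(W), 11(W), 10(W) are all W)
n=19: W (go to 18, an L position)
n=20: L (options 19(W), 15(W), 13(W), 12(W) are all W)
n=21: W (go to 20, an L position)
n=22: L (options 21(W), 17(W), 15(W), 14(W) are all W)
n=23: W (go to 22, an L position)
n=24: W (go to 16, an L position)
n=25: W (go to 20, an L position)
n=26: W (go to 18, an L position)
n=27: W (go to 22, an L position)
n=28: W (go to 20, an L position)
n=29: W (go to 22, an L position)
n=30: W (go to 22, an L position)
n=31: L (options 30(W), 26(W), 24(W), 23(W) are all W)
n=32: W (go to 31, an L position)
n=33: L (options 32(W), 28(W), 26(W), 25(W) are all W)
n=34: W (go to 33, an L position)
n=35: L (options 34(W), 30(W), 28(W), 27(W) are all W)
n=36: W (go to 35, an L position)
Reading off the rows marked L gives the requested list; there are 11 such values of n.

1, 3, 5, 7, 16, 18, 20, 22, 31, 33, 35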